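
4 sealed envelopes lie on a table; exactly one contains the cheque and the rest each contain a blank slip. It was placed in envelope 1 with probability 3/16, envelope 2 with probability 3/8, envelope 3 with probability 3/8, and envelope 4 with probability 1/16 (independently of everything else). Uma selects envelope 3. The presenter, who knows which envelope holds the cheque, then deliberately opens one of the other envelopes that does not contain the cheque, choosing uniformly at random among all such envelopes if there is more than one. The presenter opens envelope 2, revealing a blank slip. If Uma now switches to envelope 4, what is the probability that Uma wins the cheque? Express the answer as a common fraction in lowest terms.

1/8

Condition on the true location of the cheque.
If it is in envelope 1 (prior 3/16): the presenter has 2 equally likely choices, so probability 1/2; weight (3/16)·(1/2) = 3/32.
If it is in envelope 2 (prior 3/8): the presenter opened envelope 2, so this case is ruled out; weight (3/8)·0 = 0.
If it is in envelope 3 (prior 3/8): the presenter has 3 equally likely choices, so probability 1/3; weight (3/8)·(1/3) = 1/8.
If it is in envelope 4 (prior 1/16): the presenter has 2 equally likely choices, so probability 1/2; weight (1/16)·(1/2) = 1/32.
The weights sum to 1/4.
So P(the cheque in envelope 4 | the presenter opened envelope 2) = (1/32) / (1/4) = 1/8.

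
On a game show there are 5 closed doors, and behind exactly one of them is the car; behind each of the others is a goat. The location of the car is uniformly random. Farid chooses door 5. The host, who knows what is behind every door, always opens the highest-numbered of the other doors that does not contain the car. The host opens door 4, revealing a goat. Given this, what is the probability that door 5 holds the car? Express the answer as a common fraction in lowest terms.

1/4

Consider each possible location of the car in turn.
If it is behind any of doors 1, 2, 3, and 5 (prior 1/5 each): door 4 is the highest-numbered option available, probability 1; weight (1/5)·1 = 1/5 each.
If it is behind door 4 (prior 1/5): the host opened door 4, so this case is ruled out; weight (1/5)·0 = 0.
The weights sum to 4/5.
So P(the car behind door 5 | the host opened door 4) = (1/5) / (4/5) = 1/4.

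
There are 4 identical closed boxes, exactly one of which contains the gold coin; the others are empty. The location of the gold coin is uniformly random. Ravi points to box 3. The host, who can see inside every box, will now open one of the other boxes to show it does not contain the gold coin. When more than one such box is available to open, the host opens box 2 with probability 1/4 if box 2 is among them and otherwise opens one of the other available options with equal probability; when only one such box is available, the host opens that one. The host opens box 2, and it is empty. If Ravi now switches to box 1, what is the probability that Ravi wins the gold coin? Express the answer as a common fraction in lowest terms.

Condition on the true location of the gold coin.
If it is in any of boxes 1, 3, and 4 (prior 1/4 each): box 2 is available, opened with probability 1/4; weight (1/4)·(1/4) = 1/16 each.
If it is in box 2 (prior 1/4): the host opened box 2, so this case is ruled out; weight (1/4)·0 = 0.
The weights sum to 3/16.
So P(the gold coin in box 1 | the host opened box 2) = (1/16) / (3/16) = 1/3.

1/3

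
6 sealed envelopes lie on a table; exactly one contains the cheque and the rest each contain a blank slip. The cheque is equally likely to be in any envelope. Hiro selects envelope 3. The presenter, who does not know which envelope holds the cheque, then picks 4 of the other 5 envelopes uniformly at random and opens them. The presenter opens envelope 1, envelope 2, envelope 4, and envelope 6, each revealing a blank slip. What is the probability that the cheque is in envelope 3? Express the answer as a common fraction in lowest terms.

Apply Bayes' rule, conditioning on where the cheque actually is.
If it is in any of envelopes 1, 2, 4, and 6 (prior 1/6 each): that envelope was opened and seen not to hold the prize — ruled out; weight (1/6)·0 = 0 each.
If it is in either of envelopes 3 and 5 (prior 1/6 each): the presenter picks exactly this set with probability 1/5 regardless, and none is the prize; weight (1/6)·(1/5) = 1/30 each.
The weights sum to 1/15.
So P(the cheque in envelope 3 | the presenter opened envelope 1, envelope 2, envelope 4, and envelope 6) = (1/30) / (1/15) = 1/2.

1/2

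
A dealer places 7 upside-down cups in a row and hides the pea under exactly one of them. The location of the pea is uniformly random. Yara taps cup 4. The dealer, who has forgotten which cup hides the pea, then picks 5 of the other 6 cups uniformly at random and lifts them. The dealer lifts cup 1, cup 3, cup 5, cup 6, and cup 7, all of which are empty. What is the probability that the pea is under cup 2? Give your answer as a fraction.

1/2

Because the dealer chose which cups to lift without knowing where the pea is, the choice is independent of the prize location. Learning that none of the 5 opened cups holds the pea simply rules out those 5 locations and leaves the remaining 2 cups still equally likely by symmetry.
So P(the pea under cup 2) = 1/2.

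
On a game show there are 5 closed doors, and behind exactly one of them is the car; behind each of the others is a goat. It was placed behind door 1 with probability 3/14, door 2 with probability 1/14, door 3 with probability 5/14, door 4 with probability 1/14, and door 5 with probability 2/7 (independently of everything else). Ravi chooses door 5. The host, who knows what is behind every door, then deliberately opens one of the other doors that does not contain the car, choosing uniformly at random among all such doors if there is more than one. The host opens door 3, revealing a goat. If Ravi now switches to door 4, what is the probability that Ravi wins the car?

Apply Bayes' rule, conditioning on where the car actually is.
If it is behind door 1 (prior 3/14): the host has 3 equally likely choices, so probability 1/3; weight (3/14)·(1/3) = 1/14.
If it is behind either of doors 2 and 4 (prior 1/14 each): the host has 3 equally likely choices, so probability 1/3; weight (1/14)·(1/3) = 1/42 each.
If it is behind door 3 (prior 5/14): the host opened door 3, so this case is ruled out; weight (5/14)·0 = 0.
If it is behind door 5 (prior 2/7): the host has 4 equally likely choices, so probability 1/4; weight (2/7)·(1/4) = 1/14.
The weights sum to 4/21.
So P(the car behind door 4 | the host opened door 3) = (1/42) / (4/21) = 1/8.

1/8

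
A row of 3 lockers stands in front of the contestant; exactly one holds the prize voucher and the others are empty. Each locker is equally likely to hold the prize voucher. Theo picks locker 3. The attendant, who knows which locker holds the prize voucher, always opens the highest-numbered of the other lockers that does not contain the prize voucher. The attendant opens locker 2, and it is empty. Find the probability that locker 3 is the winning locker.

Consider each possible location of the prize voucher in turn.
If it is in either of lockers 1 and 3 (prior 1/3 each): locker 2 is the highest-numbered option available, probability 1; weight (1/3)·1 = 1/3 each.
If it is in locker 2 (prior 1/3): the attendant opened locker 2, so this case is ruled out; weight (1/3)·0 = 0.
The weights sum to 2/3.
So P(the prize voucher in locker 3 | the attendant opened locker 2) = (1/3) / (2/3) = 1/2.

1/2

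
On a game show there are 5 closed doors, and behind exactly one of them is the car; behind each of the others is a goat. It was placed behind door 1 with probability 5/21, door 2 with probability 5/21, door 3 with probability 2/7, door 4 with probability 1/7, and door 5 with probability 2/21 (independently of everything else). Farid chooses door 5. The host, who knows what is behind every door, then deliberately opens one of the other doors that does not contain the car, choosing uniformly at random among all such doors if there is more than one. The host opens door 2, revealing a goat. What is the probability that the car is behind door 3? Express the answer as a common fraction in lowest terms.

Consider each possible location of the car in turn.
If it is behind door 1 (prior 5/21): the host has 3 equally likely choices, so probability 1/3; weight (5/21)·(1/3) = 5/63.
If it is behind door 2 (prior 5/21): the host opened door 2, so this case is ruled out; weight (5/21)·0 = 0.
If it is behind door 3 (prior 2/7): the host has 3 equally likely choices, so probability 1/3; weight (2/7)·(1/3) = 2/21.
If it is behind door 4 (prior 1/7): the host has 3 equally likely choices, so probability 1/3; weight (1/7)·(1/3) = 1/21.
If it is behind door 5 (prior 2/21): the host has 4 equally likely choices, so probability 1/4; weight (2/21)·(1/4) = 1/42.
The weights sum to 31/126.
So P(the car behind door 3 | the host opened door 2) = (2/21) / (31/126) = 12/31.

12/31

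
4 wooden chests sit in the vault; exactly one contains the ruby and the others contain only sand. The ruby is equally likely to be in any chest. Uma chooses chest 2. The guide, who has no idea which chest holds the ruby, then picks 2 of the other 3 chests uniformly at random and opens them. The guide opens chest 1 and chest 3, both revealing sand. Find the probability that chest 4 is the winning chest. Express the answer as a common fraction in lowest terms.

Condition on the true location of the ruby.
If it is in either of chests 1 and 3 (prior 1/4 each): that chest was opened and seen not to hold the prize — ruled out; weight (1/4)·0 = 0 each.
If it is in either of chests 2 and 4 (prior 1/4 each): the guide picks exactly this set with probability 1/3 regardless, and none is the prize; weight (1/4)·(1/3) = 1/12 each.
The weights sum to 1/6.
So P(the ruby in chest 4 | the guide opened chest 1 and chest 3) = (1/12) / (1/6) = 1/2.

1/2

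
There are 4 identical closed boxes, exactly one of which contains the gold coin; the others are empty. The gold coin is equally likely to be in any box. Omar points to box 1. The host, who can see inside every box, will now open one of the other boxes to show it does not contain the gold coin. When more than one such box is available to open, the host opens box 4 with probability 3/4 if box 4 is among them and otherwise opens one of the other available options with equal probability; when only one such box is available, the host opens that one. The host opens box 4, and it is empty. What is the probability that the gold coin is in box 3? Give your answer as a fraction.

Apply Bayes' rule, conditioning on where the gold coin actually is.
If it is in any of boxes 1, 2, and 3 (prior 1/4 each): box 4 is available, opened with probability 3/4; weight (1/4)·(3/4) = 3/16 each.
If it is in box 4 (prior 1/4): the host opened box 4, so this case is ruled out; weight (1/4)·0 = 0.
The weights sum to 9/16.
So P(the gold coin in box 3 | the host opened box 4) = (3/16) / (9/16) = 1/3.

1/3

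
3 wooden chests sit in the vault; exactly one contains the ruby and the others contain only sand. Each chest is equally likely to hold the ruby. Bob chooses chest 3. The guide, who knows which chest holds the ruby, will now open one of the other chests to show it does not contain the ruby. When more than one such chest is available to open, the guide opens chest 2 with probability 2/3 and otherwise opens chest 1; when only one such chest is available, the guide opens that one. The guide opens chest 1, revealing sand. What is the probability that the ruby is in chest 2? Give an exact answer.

Apply Bayes' rule, conditioning on where the ruby actually is.
If it is in chest 1 (prior 1/3): the guide opened chest 1, so this case is ruled out; weight (1/3)·0 = 0.
If it is in chest 2 (prior 1/3): only chest 1 is available, probability 1; weight (1/3)·1 = 1/3.
If it is in chest 3 (prior 1/3): chest 2 is available but not opened, probability 1/3; weight (1/3)·(1/3) = 1/9.
The weights sum to 4/9.
So P(the ruby in chest 2 | the guide opened chest 1) = (1/3) / (4/9) = 3/4.

3/4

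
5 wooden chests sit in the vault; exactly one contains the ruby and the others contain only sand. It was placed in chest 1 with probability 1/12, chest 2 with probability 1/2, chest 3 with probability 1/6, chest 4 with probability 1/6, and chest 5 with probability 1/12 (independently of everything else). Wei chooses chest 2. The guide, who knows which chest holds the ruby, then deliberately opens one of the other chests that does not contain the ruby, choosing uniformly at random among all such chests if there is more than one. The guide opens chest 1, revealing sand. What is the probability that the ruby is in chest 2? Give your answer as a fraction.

Consider each possible location of the ruby in turn.
If it is in chest 1 (prior 1/12): the guide opened chest 1, so this case is ruled out; weight (1/12)·0 = 0.
If it is in chest 2 (prior 1/2): the guide has 4 equally likely choices, so probability 1/4; weight (1/2)·(1/4) = 1/8.
If it is in either of chests 3 and 4 (prior 1/6 each): the guide has 3 equally likely choices, so probability 1/3; weight (1/6)·(1/3) = 1/18 each.
If it is in chest 5 (prior 1/12): the guide has 3 equally likely choices, so probability 1/3; weight (1/12)·(1/3) = 1/36.
The weights sum to 19/72.
So P(the ruby in chest 2 | the guide opened chest 1) = (1/8) / (19/72) = 9/19.

9/19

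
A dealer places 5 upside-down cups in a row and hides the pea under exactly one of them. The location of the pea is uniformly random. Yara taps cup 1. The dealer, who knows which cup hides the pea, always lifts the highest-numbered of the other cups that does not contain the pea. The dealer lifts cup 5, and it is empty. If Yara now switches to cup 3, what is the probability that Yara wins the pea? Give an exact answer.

Consider each possible location of the pea in turn.
If it is under any of cups 1, 2, 3, and 4 (prior 1/5 each): cup 5 is the highest-numbered option available, probability 1; weight (1/5)·1 = 1/5 each.
If it is under cup 5 (prior 1/5): the dealer opened cup 5, so this case is ruled out; weight (1/5)·0 = 0.
The weights sum to 4/5.
So P(the pea under cup 3 | the dealer opened cup 5) = (1/5) / (4/5) = 1/4.

1/4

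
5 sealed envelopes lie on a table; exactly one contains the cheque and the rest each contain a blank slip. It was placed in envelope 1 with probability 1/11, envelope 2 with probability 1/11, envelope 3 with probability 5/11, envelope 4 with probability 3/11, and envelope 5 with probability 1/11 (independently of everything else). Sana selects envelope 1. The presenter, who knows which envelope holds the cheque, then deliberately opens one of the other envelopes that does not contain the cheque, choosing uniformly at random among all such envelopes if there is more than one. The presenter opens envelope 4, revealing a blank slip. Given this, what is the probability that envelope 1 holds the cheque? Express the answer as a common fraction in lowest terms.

3/31

Consider each possible location of the cheque in turn.
If it is in envelope 1 (prior 1/11): the presenter has 4 equally likely choices, so probability 1/4; weight (1/11)·(1/4) = 1/44.
If it is in either of envelopes 2 and 5 (prior 1/11 each): the presenter has 3 equally likely choices, so probability 1/3; weight (1/11)·(1/3) = 1/33 each.
If it is in envelope 3 (prior 5/11): the presenter has 3 equally likely choices, so probability 1/3; weight (5/11)·(1/3) = 5/33.
If it is in envelope 4 (prior 3/11): the presenter opened envelope 4, so this case is ruled out; weight (3/11)·0 = 0.
The weights sum to 31/132.
So P(the cheque in envelope 1 | the presenter opened envelope 4) = (1/44) / (31/132) = 3/31.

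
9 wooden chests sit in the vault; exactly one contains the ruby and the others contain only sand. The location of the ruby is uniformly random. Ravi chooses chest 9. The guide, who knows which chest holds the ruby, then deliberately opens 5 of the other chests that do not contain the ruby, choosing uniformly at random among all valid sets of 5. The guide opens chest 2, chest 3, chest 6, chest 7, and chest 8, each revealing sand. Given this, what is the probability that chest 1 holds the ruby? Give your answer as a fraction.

8/27

Condition on the true location of the ruby.
If it is in any of chests 1, 4, and 5 (prior 1/9 each): the guide has 21 equally likely choices, so probability 1/21; weight (1/9)·(1/21) = 1/189 each.
If it is in any of chests 2, 3, 6, 7, and 8 (prior 1/9 each): that chest was opened and seen not to hold the prize — ruled out; weight (1/9)·0 = 0 each.
If it is in chest 9 (prior 1/9): the guide has 56 equally likely choices, so probability 1/56; weight (1/9)·(1/56) = 1/504.
The weights sum to 1/56.
So P(the ruby in chest 1 | the guide opened chest 2, chest 3, chest 6, chest 7, and chest 8) = (1/189) / (1/56) = 8/27.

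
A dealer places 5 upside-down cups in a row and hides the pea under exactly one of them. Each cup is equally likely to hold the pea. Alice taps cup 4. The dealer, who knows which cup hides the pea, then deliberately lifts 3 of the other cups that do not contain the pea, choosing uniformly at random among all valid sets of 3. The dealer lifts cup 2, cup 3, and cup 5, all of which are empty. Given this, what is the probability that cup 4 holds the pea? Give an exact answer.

1/5

Consider each possible location of the pea in turn.
If it is under cup 1 (prior 1/5): the dealer has no choice, probability 1; weight (1/5)·1 = 1/5.
If it is under any of cups 2, 3, and 5 (prior 1/5 each): that cup was opened and seen not to hold the prize — ruled out; weight (1/5)·0 = 0 each.
If it is under cup 4 (prior 1/5): the dealer has 4 equally likely choices, so probability 1/4; weight (1/5)·(1/4) = 1/20.
The weights sum to 1/4.
So P(the pea under cup 4 | the dealer opened cup 2, cup 3, and cup 5) = (1/20) / (1/4) = 1/5.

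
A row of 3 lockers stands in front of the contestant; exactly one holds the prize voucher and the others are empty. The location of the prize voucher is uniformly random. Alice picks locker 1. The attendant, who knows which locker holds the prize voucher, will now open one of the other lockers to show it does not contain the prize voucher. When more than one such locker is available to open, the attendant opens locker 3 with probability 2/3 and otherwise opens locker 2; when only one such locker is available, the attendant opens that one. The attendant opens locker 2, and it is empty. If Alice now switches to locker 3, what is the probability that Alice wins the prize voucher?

3/4

Apply Bayes' rule, conditioning on where the prize voucher actually is.
If it is in locker 1 (prior 1/3): locker 3 is available but not opened, probability 1/3; weight (1/3)·(1/3) = 1/9.
If it is in locker 2 (prior 1/3): the attendant opened locker 2, so this case is ruled out; weight (1/3)·0 = 0.
If it is in locker 3 (prior 1/3): only locker 2 is available, probability 1; weight (1/3)·1 = 1/3.
The weights sum to 4/9.
So P(the prize voucher in locker 3 | the attendant opened locker 2) = (1/3) / (4/9) = 3/4.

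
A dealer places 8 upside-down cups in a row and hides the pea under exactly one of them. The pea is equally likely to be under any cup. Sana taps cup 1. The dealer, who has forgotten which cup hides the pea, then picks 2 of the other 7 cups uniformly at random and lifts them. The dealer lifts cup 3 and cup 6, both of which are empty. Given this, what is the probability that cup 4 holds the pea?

Condition on the true location of the pea.
If it is under any of cups 1, 2, 4, 5, 7, and 8 (prior 1/8 each): the dealer picks exactly this set with probability 1/21 regardless, and none is the prize; weight (1/8)·(1/21) = 1/168 each.
If it is under either of cups 3 and 6 (prior 1/8 each): that cup was opened and seen not to hold the prize — ruled out; weight (1/8)·0 = 0 each.
The weights sum to 1/28.
So P(the pea under cup 4 | the dealer opened cup 3 and cup 6) = (1/168) / (1/28) = 1/6.

1/6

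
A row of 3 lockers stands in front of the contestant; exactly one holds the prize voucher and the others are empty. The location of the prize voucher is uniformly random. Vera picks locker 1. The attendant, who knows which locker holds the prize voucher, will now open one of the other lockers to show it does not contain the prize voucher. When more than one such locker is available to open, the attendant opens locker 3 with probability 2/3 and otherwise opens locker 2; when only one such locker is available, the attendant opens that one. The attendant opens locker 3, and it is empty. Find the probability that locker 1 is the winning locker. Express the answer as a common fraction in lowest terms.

Consider each possible location of the prize voucher in turn.
If it is in locker 1 (prior 1/3): locker 3 is available, opened with probability 2/3; weight (1/3)·(2/3) = 2/9.
If it is in locker 2 (prior 1/3): only locker 3 is available, probability 1; weight (1/3)·1 = 1/3.
If it is in locker 3 (prior 1/3): the attendant opened locker 3, so this case is ruled out; weight (1/3)·0 = 0.
The weights sum to 5/9.
So P(the prize voucher in locker 1 | the attendant opened locker 3) = (2/9) / (5/9) = 2/5.

2/5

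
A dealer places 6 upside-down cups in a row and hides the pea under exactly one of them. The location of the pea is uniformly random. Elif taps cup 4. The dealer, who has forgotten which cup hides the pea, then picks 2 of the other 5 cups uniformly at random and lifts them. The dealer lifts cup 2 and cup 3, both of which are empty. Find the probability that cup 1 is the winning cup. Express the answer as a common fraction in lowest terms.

Apply Bayes' rule, conditioning on where the pea actually is.
If it is under any of cups 1, 4, 5, and 6 (prior 1/6 each): the dealer picks exactly this set with probability 1/10 regardless, and none is the prize; weight (1/6)·(1/10) = 1/60 each.
If it is under either of cups 2 and 3 (prior 1/6 each): that cup was opened and seen not to hold the prize — ruled out; weight (1/6)·0 = 0 each.
The weights sum to 1/15.
So P(the pea under cup 1 | the dealer opened cup 2 and cup 3) = (1/60) / (1/15) = 1/4.

1/4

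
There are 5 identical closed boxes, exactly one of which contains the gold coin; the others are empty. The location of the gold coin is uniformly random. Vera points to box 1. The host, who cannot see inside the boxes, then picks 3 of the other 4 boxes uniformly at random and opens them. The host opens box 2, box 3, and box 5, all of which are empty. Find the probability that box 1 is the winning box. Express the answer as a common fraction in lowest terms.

Apply Bayes' rule, conditioning on where the gold coin actually is.
If it is in either of boxes 1 and 4 (prior 1/5 each): the host picks exactly this set with probability 1/4 regardless, and none is the prize; weight (1/5)·(1/4) = 1/20 each.
If it is in any of boxes 2, 3, and 5 (prior 1/5 each): that box was opened and seen not to hold the prize — ruled out; weight (1/5)·0 = 0 each.
The weights sum to 1/10.
So P(the gold coin in box 1 | the host opened box 2, box 3, and box 5) = (1/20) / (1/10) = 1/2.

1/2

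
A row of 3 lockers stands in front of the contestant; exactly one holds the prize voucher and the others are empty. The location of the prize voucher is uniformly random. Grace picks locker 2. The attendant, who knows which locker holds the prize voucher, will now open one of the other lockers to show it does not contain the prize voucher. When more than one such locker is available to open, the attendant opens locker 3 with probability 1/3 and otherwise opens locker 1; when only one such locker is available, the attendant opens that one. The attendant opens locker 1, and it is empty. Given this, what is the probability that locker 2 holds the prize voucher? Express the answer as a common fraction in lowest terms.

2/5

Consider each possible location of the prize voucher in turn.
If it is in locker 1 (prior 1/3): the attendant opened locker 1, so this case is ruled out; weight (1/3)·0 = 0.
If it is in locker 2 (prior 1/3): locker 3 is available but not opened, probability 2/3; weight (1/3)·(2/3) = 2/9.
If it is in locker 3 (prior 1/3): only locker 1 is available, probability 1; weight (1/3)·1 = 1/3.
The weights sum to 5/9.
So P(the prize voucher in locker 2 | the attendant opened locker 1) = (2/9) / (5/9) = 2/5.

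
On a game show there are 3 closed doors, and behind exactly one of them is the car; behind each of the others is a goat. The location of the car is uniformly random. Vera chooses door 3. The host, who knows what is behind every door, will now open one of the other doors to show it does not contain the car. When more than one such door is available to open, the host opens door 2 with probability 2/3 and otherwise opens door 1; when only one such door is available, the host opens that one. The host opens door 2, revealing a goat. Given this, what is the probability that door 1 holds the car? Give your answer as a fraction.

Consider each possible location of the car in turn.
If it is behind door 1 (prior 1/3): only door 2 is available, probability 1; weight (1/3)·1 = 1/3.
If it is behind door 2 (prior 1/3): the host opened door 2, so this case is ruled out; weight (1/3)·0 = 0.
If it is behind door 3 (prior 1/3): door 2 is available, opened with probability 2/3; weight (1/3)·(2/3) = 2/9.
The weights sum to 5/9.
So P(the car behind door 1 | the host opened door 2) = (1/3) / (5/9) = 3/5.

3/5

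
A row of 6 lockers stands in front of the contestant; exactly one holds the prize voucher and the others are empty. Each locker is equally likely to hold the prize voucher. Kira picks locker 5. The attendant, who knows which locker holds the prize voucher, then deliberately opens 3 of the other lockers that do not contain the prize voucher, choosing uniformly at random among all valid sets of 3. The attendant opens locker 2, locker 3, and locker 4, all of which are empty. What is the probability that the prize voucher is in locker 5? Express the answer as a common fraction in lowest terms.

Apply Bayes' rule, conditioning on where the prize voucher actually is.
If it is in either of lockers 1 and 6 (prior 1/6 each): the attendant has 4 equally likely choices, so probability 1/4; weight (1/6)·(1/4) = 1/24 each.
If it is in any of lockers 2, 3, and 4 (prior 1/6 each): that locker was opened and seen not to hold the prize — ruled out; weight (1/6)·0 = 0 each.
If it is in locker 5 (prior 1/6): the attendant has 10 equally likely choices, so probability 1/10; weight (1/6)·(1/10) = 1/60.
The weights sum to 1/10.
So P(the prize voucher in locker 5 | the attendant opened locker 2, locker 3, and locker 4) = (1/60) / (1/10) = 1/6.

1/6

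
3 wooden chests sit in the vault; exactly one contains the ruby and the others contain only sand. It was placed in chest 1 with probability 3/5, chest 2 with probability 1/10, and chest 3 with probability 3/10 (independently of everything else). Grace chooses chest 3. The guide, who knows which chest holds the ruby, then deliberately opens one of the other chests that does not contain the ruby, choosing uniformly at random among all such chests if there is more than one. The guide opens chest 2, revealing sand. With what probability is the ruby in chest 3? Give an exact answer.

1/5

Consider each possible location of the ruby in turn.
If it is in chest 1 (prior 3/5): the guide has no choice, probability 1; weight (3/5)·1 = 3/5.
If it is in chest 2 (prior 1/10): the guide opened chest 2, so this case is ruled out; weight (1/10)·0 = 0.
If it is in chest 3 (prior 3/10): the guide has 2 equally likely choices, so probability 1/2; weight (3/10)·(1/2) = 3/20.
The weights sum to 3/4.
So P(the ruby in chest 3 | the guide opened chest 2) = (3/20) / (3/4) = 1/5.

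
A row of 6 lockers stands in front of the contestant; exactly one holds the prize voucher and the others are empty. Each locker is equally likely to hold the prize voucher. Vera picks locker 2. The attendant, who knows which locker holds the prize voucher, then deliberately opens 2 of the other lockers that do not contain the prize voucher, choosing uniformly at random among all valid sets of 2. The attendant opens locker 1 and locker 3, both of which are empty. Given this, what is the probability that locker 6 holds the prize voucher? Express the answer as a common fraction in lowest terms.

Apply Bayes' rule, conditioning on where the prize voucher actually is.
If it is in either of lockers 1 and 3 (prior 1/6 each): that locker was opened and seen not to hold the prize — ruled out; weight (1/6)·0 = 0 each.
If it is in locker 2 (prior 1/6): the attendant has 10 equally likely choices, so probability 1/10; weight (1/6)·(1/10) = 1/60.
If it is in any of lockers 4, 5, and 6 (prior 1/6 each): the attendant has 6 equally likely choices, so probability 1/6; weight (1/6)·(1/6) = 1/36 each.
The weights sum to 1/10.
So P(the prize voucher in locker 6 | the attendant opened locker 1 and locker 3) = (1/36) / (1/10) = 5/18.

5/18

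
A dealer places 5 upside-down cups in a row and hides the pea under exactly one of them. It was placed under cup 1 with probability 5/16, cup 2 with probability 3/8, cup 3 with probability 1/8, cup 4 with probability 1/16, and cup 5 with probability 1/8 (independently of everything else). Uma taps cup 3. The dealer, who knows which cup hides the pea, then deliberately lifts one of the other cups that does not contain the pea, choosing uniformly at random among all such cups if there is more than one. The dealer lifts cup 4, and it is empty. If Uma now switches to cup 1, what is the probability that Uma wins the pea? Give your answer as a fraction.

10/29

Condition on the true location of the pea.
If it is under cup 1 (prior 5/16): the dealer has 3 equally likely choices, so probability 1/3; weight (5/16)·(1/3) = 5/48.
If it is under cup 2 (prior 3/8): the dealer has 3 equally likely choices, so probability 1/3; weight (3/8)·(1/3) = 1/8.
If it is under cup 3 (prior 1/8): the dealer has 4 equally likely choices, so probability 1/4; weight (1/8)·(1/4) = 1/32.
If it is under cup 4 (prior 1/16): the dealer opened cup 4, so this case is ruled out; weight (1/16)·0 = 0.
If it is under cup 5 (prior 1/8): the dealer has 3 equally likely choices, so probability 1/3; weight (1/8)·(1/3) = 1/24.
The weights sum to 29/96.
So P(the pea under cup 1 | the dealer opened cup 4) = (5/48) / (29/96) = 10/29.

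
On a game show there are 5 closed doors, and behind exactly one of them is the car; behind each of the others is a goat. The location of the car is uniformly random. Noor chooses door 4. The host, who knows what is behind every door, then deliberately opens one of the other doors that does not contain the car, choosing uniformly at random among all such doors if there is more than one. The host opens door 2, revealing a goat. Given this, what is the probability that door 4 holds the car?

Apply Bayes' rule, conditioning on where the car actually is.
If it is behind any of doors 1, 3, and 5 (prior 1/5 each): the host has 3 equally likely choices, so probability 1/3; weight (1/5)·(1/3) = 1/15 each.
If it is behind door 2 (prior 1/5): the host opened door 2, so this case is ruled out; weight (1/5)·0 = 0.
If it is behind door 4 (prior 1/5): the host has 4 equally likely choices, so probability 1/4; weight (1/5)·(1/4) = 1/20.
The weights sum to 1/4.
So P(the car behind door 4 | the host opened door 2) = (1/20) / (1/4) = 1/5.

1/5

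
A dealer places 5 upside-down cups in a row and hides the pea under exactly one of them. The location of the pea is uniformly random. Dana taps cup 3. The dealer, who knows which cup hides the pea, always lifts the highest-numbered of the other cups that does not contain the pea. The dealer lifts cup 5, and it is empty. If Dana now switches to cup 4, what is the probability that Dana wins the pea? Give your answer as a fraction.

1/4

Apply Bayes' rule, conditioning on where the pea actually is.
If it is under any of cups 1, 2, 3, and 4 (prior 1/5 each): cup 5 is the highest-numbered option available, probability 1; weight (1/5)·1 = 1/5 each.
If it is under cup 5 (prior 1/5): the dealer opened cup 5, so this case is ruled out; weight (1/5)·0 = 0.
The weights sum to 4/5.
So P(the pea under cup 4 | the dealer opened cup 5) = (1/5) / (4/5) = 1/4.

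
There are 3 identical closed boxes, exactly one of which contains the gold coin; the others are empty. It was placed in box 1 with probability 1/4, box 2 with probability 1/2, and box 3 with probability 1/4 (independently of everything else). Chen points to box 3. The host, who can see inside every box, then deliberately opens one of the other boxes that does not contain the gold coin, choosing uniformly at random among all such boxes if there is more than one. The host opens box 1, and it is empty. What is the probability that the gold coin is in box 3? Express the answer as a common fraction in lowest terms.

1/5

Consider each possible location of the gold coin in turn.
If it is in box 1 (prior 1/4): the host opened box 1, so this case is ruled out; weight (1/4)·0 = 0.
If it is in box 2 (prior 1/2): the host has no choice, probability 1; weight (1/2)·1 = 1/2.
If it is in box 3 (prior 1/4): the host has 2 equally likely choices, so probability 1/2; weight (1/4)·(1/2) = 1/8.
The weights sum to 5/8.
So P(the gold coin in box 3 | the host opened box 1) = (1/8) / (5/8) = 1/5.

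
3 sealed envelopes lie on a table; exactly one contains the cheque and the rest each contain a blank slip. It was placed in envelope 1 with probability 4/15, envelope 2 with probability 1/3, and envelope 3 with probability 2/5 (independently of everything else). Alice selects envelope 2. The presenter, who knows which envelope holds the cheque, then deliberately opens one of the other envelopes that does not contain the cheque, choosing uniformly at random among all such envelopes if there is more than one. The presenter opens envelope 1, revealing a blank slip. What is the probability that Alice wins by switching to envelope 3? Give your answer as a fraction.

Apply Bayes' rule, conditioning on where the cheque actually is.
If it is in envelope 1 (prior 4/15): the presenter opened envelope 1, so this case is ruled out; weight (4/15)·0 = 0.
If it is in envelope 2 (prior 1/3): the presenter has 2 equally likely choices, so probability 1/2; weight (1/3)·(1/2) = 1/6.
If it is in envelope 3 (prior 2/5): the presenter has no choice, probability 1; weight (2/5)·1 = 2/5.
The weights sum to 17/30.
So P(the cheque in envelope 3 | the presenter opened envelope 1) = (2/5) / (17/30) = 12/17.

12/17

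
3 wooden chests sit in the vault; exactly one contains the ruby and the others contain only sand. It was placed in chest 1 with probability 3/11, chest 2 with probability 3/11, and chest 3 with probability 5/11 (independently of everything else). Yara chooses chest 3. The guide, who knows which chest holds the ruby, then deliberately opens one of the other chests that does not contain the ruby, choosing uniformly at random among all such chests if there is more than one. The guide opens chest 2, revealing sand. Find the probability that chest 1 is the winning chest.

6/11

Condition on the true location of the ruby.
If it is in chest 1 (prior 3/11): the guide has no choice, probability 1; weight (3/11)·1 = 3/11.
If it is in chest 2 (prior 3/11): the guide opened chest 2, so this case is ruled out; weight (3/11)·0 = 0.
If it is in chest 3 (prior 5/11): the guide has 2 equally likely choices, so probability 1/2; weight (5/11)·(1/2) = 5/22.
The weights sum to 1/2.
So P(the ruby in chest 1 | the guide opened chest 2) = (3/11) / (1/2) = 6/11.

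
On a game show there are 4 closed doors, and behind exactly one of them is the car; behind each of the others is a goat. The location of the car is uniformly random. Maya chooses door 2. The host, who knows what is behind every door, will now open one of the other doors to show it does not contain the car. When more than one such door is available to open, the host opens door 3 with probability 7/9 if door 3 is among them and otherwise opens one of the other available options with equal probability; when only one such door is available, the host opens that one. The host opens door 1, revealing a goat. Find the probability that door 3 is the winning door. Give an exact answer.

3/5

Condition on the true location of the car.
If it is behind door 1 (prior 1/4): the host opened door 1, so this case is ruled out; weight (1/4)·0 = 0.
If it is behind door 2 (prior 1/4): door 3 is available but not opened; door 1 gets probability (1 − 7/9)/2 = 1/9; weight (1/4)·(1/9) = 1/36.
If it is behind door 3 (prior 1/4): door 3 holds the prize so is unavailable; the host chooses uniformly among the 2 others, probability 1/2; weight (1/4)·(1/2) = 1/8.
If it is behind door 4 (prior 1/4): door 3 is available but not opened, probability 2/9; weight (1/4)·(2/9) = 1/18.
The weights sum to 5/24.
So P(the car behind door 3 | the host opened door 1) = (1/8) / (5/24) = 3/5.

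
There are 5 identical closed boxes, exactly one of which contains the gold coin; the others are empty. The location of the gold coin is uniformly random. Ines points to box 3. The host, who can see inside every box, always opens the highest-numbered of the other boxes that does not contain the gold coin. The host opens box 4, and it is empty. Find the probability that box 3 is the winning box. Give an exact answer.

Consider each possible location of the gold coin in turn.
If it is in any of boxes 1, 2, and 3 (prior 1/5 each): the host would have opened box 5 instead, probability 0; weight (1/5)·0 = 0 each.
If it is in box 4 (prior 1/5): the host opened box 4, so this case is ruled out; weight (1/5)·0 = 0.
If it is in box 5 (prior 1/5): box 4 is the highest-numbered option available, probability 1; weight (1/5)·1 = 1/5.
The weights sum to 1/5.
So P(the gold coin in box 3 | the host opened box 4) = 0 / (1/5) = 0.

0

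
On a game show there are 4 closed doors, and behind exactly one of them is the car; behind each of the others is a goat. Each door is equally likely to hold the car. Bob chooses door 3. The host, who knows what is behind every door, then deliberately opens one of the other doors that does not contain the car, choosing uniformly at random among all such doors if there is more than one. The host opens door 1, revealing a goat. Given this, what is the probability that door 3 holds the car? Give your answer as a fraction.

Condition on the true location of the car.
If it is behind door 1 (prior 1/4): the host opened door 1, so this case is ruled out; weight (1/4)·0 = 0.
If it is behind either of doors 2 and 4 (prior 1/4 each): the host has 2 equally likely choices, so probability 1/2; weight (1/4)·(1/2) = 1/8 each.
If it is behind door 3 (prior 1/4): the host has 3 equally likely choices, so probability 1/3; weight (1/4)·(1/3) = 1/12.
The weights sum to 1/3.
So P(the car behind door 3 | the host opened door 1) = (1/12) / (1/3) = 1/4.

1/4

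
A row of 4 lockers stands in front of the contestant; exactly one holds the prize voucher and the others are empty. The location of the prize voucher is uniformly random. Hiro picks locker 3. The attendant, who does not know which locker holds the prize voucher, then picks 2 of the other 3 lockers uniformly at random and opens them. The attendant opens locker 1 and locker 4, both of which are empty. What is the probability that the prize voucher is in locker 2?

Apply Bayes' rule, conditioning on where the prize voucher actually is.
If it is in either of lockers 1 and 4 (prior 1/4 each): that locker was opened and seen not to hold the prize — ruled out; weight (1/4)·0 = 0 each.
If it is in either of lockers 2 and 3 (prior 1/4 each): the attendant picks exactly this set with probability 1/3 regardless, and none is the prize; weight (1/4)·(1/3) = 1/12 each.
The weights sum to 1/6.
So P(the prize voucher in locker 2 | the attendant opened locker 1 and locker 4) = (1/12) / (1/6) = 1/2.

1/2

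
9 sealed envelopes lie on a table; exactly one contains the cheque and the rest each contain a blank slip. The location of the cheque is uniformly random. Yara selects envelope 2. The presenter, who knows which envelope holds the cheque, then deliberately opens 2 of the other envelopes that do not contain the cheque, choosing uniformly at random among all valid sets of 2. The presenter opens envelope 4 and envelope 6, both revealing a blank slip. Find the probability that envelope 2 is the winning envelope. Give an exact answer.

1/9

Condition on the true location of the cheque.
If it is in any of envelopes 1, 3, 5, 7, 8, and 9 (prior 1/9 each): the presenter has 21 equally likely choices, so probability 1/21; weight (1/9)·(1/21) = 1/189 each.
If it is in envelope 2 (prior 1/9): the presenter has 28 equally likely choices, so probability 1/28; weight (1/9)·(1/28) = 1/252.
If it is in either of envelopes 4 and 6 (prior 1/9 each): that envelope was opened and seen not to hold the prize — ruled out; weight (1/9)·0 = 0 each.
The weights sum to 1/28.
So P(the cheque in envelope 2 | the presenter opened envelope 4 and envelope 6) = (1/252) / (1/28) = 1/9.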